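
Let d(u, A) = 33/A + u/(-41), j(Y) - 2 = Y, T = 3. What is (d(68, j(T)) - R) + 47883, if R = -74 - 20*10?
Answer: 9873198/205 ≈ 48162.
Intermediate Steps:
j(Y) = 2 + Y
d(u, A) = 33/A - u/41 (d(u, A) = 33/A + u*(-1/41) = 33/A - u/41)
R = -274 (R = -74 - 200 = -274)
(d(68, j(T)) - R) + 47883 = ((33/(2 + 3) - 1/41*68) - 1*(-274)) + 47883 = ((33/5 - 68/41) + 274) + 47883 = (1013/205 + 274) + 47883 = 57183/205 + 47883 = 9873198/205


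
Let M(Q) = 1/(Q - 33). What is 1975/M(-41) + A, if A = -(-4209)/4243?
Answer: -620110241/4243 ≈ -1.4615e+5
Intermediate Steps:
M(Q) = 1/(-33 + Q)
A = 4209/4243 (A = -(-4209)/4243 = -1*(-4209/4243) = 4209/4243 ≈ 0.99199)
1975/M(-41) + A = 1975/(1/(-33 - 41)) + 4209/4243 = 1975/(1/(-74)) + 4209/4243 = 1975/(-1/74) + 4209/4243 = 1975*(-74) + 4209/4243 = -146150 + 4209/4243 = -620110241/4243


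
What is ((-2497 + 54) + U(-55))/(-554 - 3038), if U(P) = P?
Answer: 1249/1796 ≈ 0.69543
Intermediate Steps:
((-2497 + 54) + U(-55))/(-554 - 3038) = ((-2497 + 54) - 55)/(-554 - 3038) = (-2443 - 55)/(-3592) = -2498*(-1/3592) = 1249/1796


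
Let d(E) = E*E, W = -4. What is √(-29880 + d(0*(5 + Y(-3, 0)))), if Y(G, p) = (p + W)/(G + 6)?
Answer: 6*I*√830 ≈ 172.86*I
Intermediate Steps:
Y(G, p) = (-4 + p)/(6 + G) (Y(G, p) = (p - 4)/(G + 6) = (-4 + p)/(6 + G))
d(E) = E²
√(-29880 + d(0*(5 + Y(-3, 0)))) = √(-29880 + (0*(5 + (-4 + 0)/(6 - 3)))²) = √(-29880 + (0*(5 - 4/3))²) = √(-29880 + (0*(11/3))²) = √(-29880 + 0²) = √(-29880 + 0) = √(-29880) = 6*I*√830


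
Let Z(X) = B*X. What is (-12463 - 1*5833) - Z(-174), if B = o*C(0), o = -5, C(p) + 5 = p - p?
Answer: -13946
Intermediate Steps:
C(p) = -5 (C(p) = -5 + (p - p) = -5 + 0 = -5)
B = 25 (B = -5*(-5) = 25)
Z(X) = 25*X
(-12463 - 1*5833) - Z(-174) = (-12463 - 1*5833) - 25*(-174) = (-12463 - 5833) - 1*(-4350) = -18296 + 4350 = -13946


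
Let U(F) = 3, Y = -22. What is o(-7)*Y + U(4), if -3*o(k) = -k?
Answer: 163/3 ≈ 54.333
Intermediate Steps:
o(k) = k/3 (o(k) = -(-1)*k/3 = k/3)
o(-7)*Y + U(4) = ((⅓)*(-7))*(-22) + 3 = -7/3*(-22) + 3 = 154/3 + 3 = 163/3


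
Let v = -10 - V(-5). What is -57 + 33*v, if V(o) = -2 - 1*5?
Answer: -156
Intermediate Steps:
V(o) = -7 (V(o) = -2 - 5 = -7)
v = -3 (v = -10 - 1*(-7) = -10 + 7 = -3)
-57 + 33*v = -57 + 33*(-3) = -57 - 99 = -156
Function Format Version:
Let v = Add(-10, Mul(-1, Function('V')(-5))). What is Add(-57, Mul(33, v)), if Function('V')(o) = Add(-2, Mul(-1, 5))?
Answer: -156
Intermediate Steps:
Function('V')(o) = -7 (Function('V')(o) = Add(-2, -5) = -7)
v = -3 (v = Add(-10, Mul(-1, -7)) = Add(-10, 7) = -3)
Add(-57, Mul(33, v)) = Add(-57, Mul(33, -3)) = Add(-57, -99) = -156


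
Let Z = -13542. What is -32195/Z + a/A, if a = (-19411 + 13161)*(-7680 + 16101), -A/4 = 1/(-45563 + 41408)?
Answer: -370175383741715/6771 ≈ -5.4671e+10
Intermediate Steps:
A = 4/4155 (A = -4/(-45563 + 41408) = -4/(-4155) = -4*(-1/4155) = 4/4155 ≈ 0.00096270)
a = -52631250 (a = -6250*8421 = -52631250)
-32195/Z + a/A = -32195/(-13542) - 52631250/4/4155 = -32195*(-1/13542) - 52631250*4155/4 = 32195/13542 - 109341421875/2 = -370175383741715/6771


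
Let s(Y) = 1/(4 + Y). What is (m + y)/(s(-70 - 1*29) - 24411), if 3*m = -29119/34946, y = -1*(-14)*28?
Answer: -3901400815/243124144548 ≈ -0.016047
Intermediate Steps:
y = 392 (y = 14*28 = 392)
m = -29119/104838 (m = (-29119/34946)/3 = (-29119*1/34946)/3 = (⅓)*(-29119/34946) = -29119/104838 ≈ -0.27775)
(m + y)/(s(-70 - 1*29) - 24411) = (-29119/104838 + 392)/(1/(4 + (-70 - 1*29)) - 24411) = 41067377/(104838*(1/(4 + (-70 - 29)) - 24411)) = 41067377/(104838*(1/(4 - 99) - 24411)) = 41067377/(104838*(1/(-95) - 24411)) = 41067377/(104838*(-1/95 - 24411)) = 41067377/(104838*(-2319046/95)) = (41067377/104838)*(-95/2319046) = -3901400815/243124144548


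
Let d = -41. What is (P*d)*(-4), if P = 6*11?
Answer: 10824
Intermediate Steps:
P = 66
(P*d)*(-4) = (66*(-41))*(-4) = -2706*(-4) = 10824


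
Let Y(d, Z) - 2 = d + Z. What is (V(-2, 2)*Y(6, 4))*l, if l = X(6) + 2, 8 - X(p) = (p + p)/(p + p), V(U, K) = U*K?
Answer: -432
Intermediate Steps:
V(U, K) = K*U
Y(d, Z) = 2 + Z + d (Y(d, Z) = 2 + (d + Z) = 2 + (Z + d) = 2 + Z + d)
X(p) = 7 (X(p) = 8 - (p + p)/(p + p) = 8 - 2*p/(2*p) = 8 - 2*p*1/(2*p) = 8 - 1*1 = 8 - 1 = 7)
l = 9 (l = 7 + 2 = 9)
(V(-2, 2)*Y(6, 4))*l = ((2*(-2))*(2 + 4 + 6))*9 = -4*12*9 = -48*9 = -432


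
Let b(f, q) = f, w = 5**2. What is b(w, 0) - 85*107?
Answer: -9070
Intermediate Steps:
w = 25
b(w, 0) - 85*107 = 25 - 85*107 = 25 - 9095 = -9070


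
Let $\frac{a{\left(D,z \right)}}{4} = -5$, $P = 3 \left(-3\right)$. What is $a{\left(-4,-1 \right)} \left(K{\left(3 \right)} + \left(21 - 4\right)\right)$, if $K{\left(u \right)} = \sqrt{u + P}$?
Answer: $-340 - 20 i \sqrt{6} \approx -340.0 - 48.99 i$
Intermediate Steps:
$P = -9$
$a{\left(D,z \right)} = -20$ ($a{\left(D,z \right)} = 4 \left(-5\right) = -20$)
$K{\left(u \right)} = \sqrt{-9 + u}$ ($K{\left(u \right)} = \sqrt{u - 9} = \sqrt{-9 + u}$)
$a{\left(-4,-1 \right)} \left(K{\left(3 \right)} + \left(21 - 4\right)\right) = - 20 \left(\sqrt{-9 + 3} + \left(21 - 4\right)\right) = - 20 \left(\sqrt{-6} + 17\right) = - 20 \left(i \sqrt{6} + 17\right) = - 20 \left(17 + i \sqrt{6}\right) = -340 - 20 i \sqrt{6}$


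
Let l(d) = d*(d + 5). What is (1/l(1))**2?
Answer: 1/36 ≈ 0.027778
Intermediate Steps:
l(d) = d*(5 + d)
(1/l(1))**2 = (1/(1*(5 + 1)))**2 = (1/(1*6))**2 = (1/6)**2 = 1/36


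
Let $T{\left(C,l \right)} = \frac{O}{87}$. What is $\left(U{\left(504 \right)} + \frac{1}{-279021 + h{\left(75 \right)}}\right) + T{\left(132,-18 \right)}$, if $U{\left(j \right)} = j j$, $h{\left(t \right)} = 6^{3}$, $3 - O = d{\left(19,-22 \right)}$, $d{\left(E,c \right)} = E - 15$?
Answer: $\frac{684602300852}{2695115} \approx 2.5402 \cdot 10^{5}$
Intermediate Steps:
$d{\left(E,c \right)} = -15 + E$
$O = -1$ ($O = 3 - \left(-15 + 19\right) = 3 - 4 = -1$)
$h{\left(t \right)} = 216$
$U{\left(j \right)} = j^{2}$
$T{\left(C,l \right)} = - \frac{1}{87}$
$\left(U{\left(504 \right)} + \frac{1}{-279021 + h{\left(75 \right)}}\right) + T{\left(132,-18 \right)} = \left(504^{2} + \frac{1}{-279021 + 216}\right) - \frac{1}{87} = \left(254016 + \frac{1}{-278805}\right) - \frac{1}{87} = \left(254016 - \frac{1}{278805}\right) - \frac{1}{87} = \frac{70820930879}{278805} - \frac{1}{87} = \frac{684602300852}{2695115}$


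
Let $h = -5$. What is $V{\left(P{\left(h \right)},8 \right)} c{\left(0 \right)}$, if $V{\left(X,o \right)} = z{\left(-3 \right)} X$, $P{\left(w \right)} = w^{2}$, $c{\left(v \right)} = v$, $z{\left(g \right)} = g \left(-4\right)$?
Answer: $0$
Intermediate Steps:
$z{\left(g \right)} = - 4 g$
$V{\left(X,o \right)} = 12 X$ ($V{\left(X,o \right)} = \left(-4\right) \left(-3\right) X = 12 X$)
$V{\left(P{\left(h \right)},8 \right)} c{\left(0 \right)} = 12 \left(-5\right)^{2} \cdot 0 = 12 \cdot 25 \cdot 0 = 300 \cdot 0 = 0$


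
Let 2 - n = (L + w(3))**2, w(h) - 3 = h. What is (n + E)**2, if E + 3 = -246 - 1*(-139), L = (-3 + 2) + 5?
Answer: 43264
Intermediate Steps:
w(h) = 3 + h
L = 4 (L = -1 + 5 = 4)
n = -98 (n = 2 - (4 + (3 + 3))**2 = 2 - (4 + 6)**2 = 2 - 1*10**2 = 2 - 1*100 = 2 - 100 = -98)
E = -110 (E = -3 + (-246 - 1*(-139)) = -3 + (-246 + 139) = -3 - 107 = -110)
(n + E)**2 = (-98 - 110)**2 = (-208)**2 = 43264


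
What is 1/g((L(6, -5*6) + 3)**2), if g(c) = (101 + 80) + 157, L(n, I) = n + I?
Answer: 1/338 ≈ 0.0029586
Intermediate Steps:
L(n, I) = I + n
g(c) = 338 (g(c) = 181 + 157 = 338)
1/g((L(6, -5*6) + 3)**2) = 1/338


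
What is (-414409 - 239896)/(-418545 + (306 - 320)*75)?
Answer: 130861/83919 ≈ 1.5594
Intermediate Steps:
(-414409 - 239896)/(-418545 + (306 - 320)*75) = -654305/(-418545 - 14*75) = -654305/(-418545 - 1050) = -654305/(-419595) = -654305*(-1/419595) = 130861/83919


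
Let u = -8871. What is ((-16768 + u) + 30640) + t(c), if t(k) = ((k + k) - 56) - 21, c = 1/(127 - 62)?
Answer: 320062/65 ≈ 4924.0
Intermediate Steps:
c = 1/65 ≈ 0.015385
t(k) = -77 + 2*k (t(k) = (2*k - 56) - 21 = (-56 + 2*k) - 21 = -77 + 2*k)
((-16768 + u) + 30640) + t(c) = ((-16768 - 8871) + 30640) + (-77 + 2*(1/65)) = (-25639 + 30640) + (-77 + 2/65) = 5001 - 5003/65 = 320062/65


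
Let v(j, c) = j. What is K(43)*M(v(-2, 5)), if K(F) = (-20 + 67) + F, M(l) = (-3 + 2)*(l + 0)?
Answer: 180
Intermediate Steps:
M(l) = -l
K(F) = 47 + F
K(43)*M(v(-2, 5)) = (47 + 43)*(-1*(-2)) = 90*2 = 180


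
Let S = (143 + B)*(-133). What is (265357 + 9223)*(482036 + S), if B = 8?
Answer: 126843054740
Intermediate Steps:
S = -20083 (S = (143 + 8)*(-133) = 151*(-133) = -20083)
(265357 + 9223)*(482036 + S) = (265357 + 9223)*(482036 - 20083) = 274580*461953 = 126843054740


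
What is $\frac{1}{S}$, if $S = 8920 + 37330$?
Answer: $\frac{1}{46250} \approx 2.1622 \cdot 10^{-5}$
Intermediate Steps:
$S = 46250$
$\frac{1}{S} = \frac{1}{46250}$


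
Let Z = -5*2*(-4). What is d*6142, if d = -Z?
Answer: -245680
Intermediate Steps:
Z = 40 (Z = -10*(-4) = 40)
d = -40 (d = -1*40 = -40)
d*6142 = -40*6142 = -245680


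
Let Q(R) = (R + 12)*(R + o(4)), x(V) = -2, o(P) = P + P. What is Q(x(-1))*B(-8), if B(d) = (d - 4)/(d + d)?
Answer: 45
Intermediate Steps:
o(P) = 2*P
B(d) = (-4 + d)/(2*d) (B(d) = (-4 + d)/((2*d)) = (-4 + d)*(1/(2*d)) = (-4 + d)/(2*d))
Q(R) = (8 + R)*(12 + R) (Q(R) = (R + 12)*(R + 2*4) = (12 + R)*(R + 8) = (12 + R)*(8 + R) = (8 + R)*(12 + R))
Q(x(-1))*B(-8) = (96 + (-2)² + 20*(-2))*((½)*(-4 - 8)/(-8)) = (96 + 4 - 40)*((½)*(-⅛)*(-12)) = 60*(¾) = 45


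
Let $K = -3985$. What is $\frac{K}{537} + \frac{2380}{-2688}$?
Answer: $- \frac{142735}{17184} \approx -8.3063$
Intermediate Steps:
$\frac{K}{537} + \frac{2380}{-2688} = - \frac{3985}{537} + \frac{2380}{-2688} = \left(-3985\right) \frac{1}{537} + 2380 \left(- \frac{1}{2688}\right) = - \frac{3985}{537} - \frac{85}{96} = - \frac{142735}{17184}$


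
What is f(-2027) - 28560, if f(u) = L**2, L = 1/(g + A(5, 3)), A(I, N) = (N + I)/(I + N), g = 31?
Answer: -29245439/1024 ≈ -28560.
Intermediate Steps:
A(I, N) = 1 (A(I, N) = (I + N)/(I + N) = 1)
L = 1/32 (L = 1/(31 + 1) = 1/32 ≈ 0.031250)
f(u) = 1/1024 (f(u) = (1/32)**2 = 1/1024)
f(-2027) - 28560 = 1/1024 - 28560 = -29245439/1024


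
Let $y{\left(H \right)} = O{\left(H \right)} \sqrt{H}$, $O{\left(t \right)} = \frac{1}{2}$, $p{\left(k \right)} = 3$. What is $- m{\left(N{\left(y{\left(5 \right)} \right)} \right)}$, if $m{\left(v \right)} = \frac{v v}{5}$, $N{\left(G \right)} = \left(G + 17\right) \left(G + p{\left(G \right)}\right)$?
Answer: $- \frac{51681}{80} - 209 \sqrt{5} \approx -1113.4$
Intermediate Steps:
$O{\left(t \right)} = \frac{1}{2}$
$y{\left(H \right)} = \frac{\sqrt{H}}{2}$
$N{\left(G \right)} = \left(3 + G\right) \left(17 + G\right)$ ($N{\left(G \right)} = \left(G + 17\right) \left(G + 3\right) = \left(17 + G\right) \left(3 + G\right) = \left(3 + G\right) \left(17 + G\right)$)
$m{\left(v \right)} = \frac{v^{2}}{5}$ ($m{\left(v \right)} = v^{2} \cdot \frac{1}{5} = \frac{v^{2}}{5}$)
$- m{\left(N{\left(y{\left(5 \right)} \right)} \right)} = - \frac{\left(51 + \left(\frac{\sqrt{5}}{2}\right)^{2} + 20 \frac{\sqrt{5}}{2}\right)^{2}}{5} = - \frac{\left(51 + \frac{5}{4} + 10 \sqrt{5}\right)^{2}}{5} = - \frac{\left(\frac{209}{4} + 10 \sqrt{5}\right)^{2}}{5}$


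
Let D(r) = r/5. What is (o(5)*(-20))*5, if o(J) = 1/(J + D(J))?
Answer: -50/3 ≈ -16.667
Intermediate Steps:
D(r) = r/5 (D(r) = r*(1/5) = r/5)
o(J) = 5/(6*J) (o(J) = 1/(J + J/5) = 1/(6*J/5) = 5/(6*J))
(o(5)*(-20))*5 = (((5/6)/5)*(-20))*5 = (((5/6)*(1/5))*(-20))*5 = ((1/6)*(-20))*5 = -10/3*5 = -50/3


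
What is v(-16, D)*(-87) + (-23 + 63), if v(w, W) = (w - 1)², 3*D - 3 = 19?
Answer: -25103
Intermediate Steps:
D = 22/3 (D = 1 + (⅓)*19 = 1 + 19/3 = 22/3 ≈ 7.3333)
v(w, W) = (-1 + w)²
v(-16, D)*(-87) + (-23 + 63) = (-1 - 16)²*(-87) + (-23 + 63) = (-17)²*(-87) + 40 = 289*(-87) + 40 = -25143 + 40 = -25103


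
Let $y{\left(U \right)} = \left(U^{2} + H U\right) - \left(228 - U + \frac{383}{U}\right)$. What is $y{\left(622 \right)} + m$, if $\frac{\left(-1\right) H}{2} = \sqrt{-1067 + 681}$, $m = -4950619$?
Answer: $- \frac{2838398485}{622} - 1244 i \sqrt{386} \approx -4.5633 \cdot 10^{6} - 24441.0 i$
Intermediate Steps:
$H = - 2 i \sqrt{386}$ ($H = - 2 \sqrt{-1067 + 681} = - 2 \sqrt{-386} = - 2 i \sqrt{386} \approx - 39.294 i$)
$y{\left(U \right)} = -228 + U + U^{2} - \frac{383}{U} - 2 i U \sqrt{386}$ ($y{\left(U \right)} = \left(U^{2} + - 2 i \sqrt{386} U\right) - \left(228 - U + \frac{383}{U}\right) = \left(U^{2} - 2 i U \sqrt{386}\right) - \left(228 - U + \frac{383}{U}\right) = -228 + U + U^{2} - \frac{383}{U} - 2 i U \sqrt{386}$)
$y{\left(622 \right)} + m = \left(-228 + 622 + 622^{2} - \frac{383}{622} - 2 i 622 \sqrt{386}\right) - 4950619 = \left(-228 + 622 + 386884 - \frac{383}{622} - 1244 i \sqrt{386}\right) - 4950619 = \left(\frac{240886533}{622} - 1244 i \sqrt{386}\right) - 4950619 = - \frac{2838398485}{622} - 1244 i \sqrt{386}$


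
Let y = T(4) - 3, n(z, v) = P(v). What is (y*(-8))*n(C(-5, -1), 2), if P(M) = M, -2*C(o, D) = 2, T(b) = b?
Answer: -16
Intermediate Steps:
C(o, D) = -1 (C(o, D) = -½*2 = -1)
n(z, v) = v
y = 1 (y = 4 - 3 = 1)
(y*(-8))*n(C(-5, -1), 2) = (1*(-8))*2 = -8*2 = -16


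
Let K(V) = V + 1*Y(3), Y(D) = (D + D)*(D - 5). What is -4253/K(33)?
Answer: -4253/21 ≈ -202.52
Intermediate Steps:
Y(D) = 2*D*(-5 + D) (Y(D) = (2*D)*(-5 + D) = 2*D*(-5 + D))
K(V) = -12 + V (K(V) = V + 1*(2*3*(-5 + 3)) = V + 1*(2*3*(-2)) = V + 1*(-12) = V - 12 = -12 + V)
-4253/K(33) = -4253/(-12 + 33) = -4253/21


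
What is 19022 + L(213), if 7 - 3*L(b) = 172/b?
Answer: 12156377/639 ≈ 19024.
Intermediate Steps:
L(b) = 7/3 - 172/(3*b)
19022 + L(213) = 19022 + (⅓)*(-172 + 7*213)/213 = 19022 + (⅓)*(1/213)*(-172 + 1491) = 19022 + (⅓)*(1/213)*1319 = 19022 + 1319/639 = 12156377/639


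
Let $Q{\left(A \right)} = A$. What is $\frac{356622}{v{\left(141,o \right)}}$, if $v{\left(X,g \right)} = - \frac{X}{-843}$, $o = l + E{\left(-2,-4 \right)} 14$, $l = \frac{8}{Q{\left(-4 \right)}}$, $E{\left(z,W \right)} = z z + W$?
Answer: $\frac{100210782}{47} \approx 2.1321 \cdot 10^{6}$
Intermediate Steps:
$E{\left(z,W \right)} = W + z^{2}$ ($E{\left(z,W \right)} = z^{2} + W = W + z^{2}$)
$l = -2$ ($l = \frac{8}{-4} = 8 \left(- \frac{1}{4}\right) = -2$)
$o = -2$ ($o = -2 + \left(-4 + \left(-2\right)^{2}\right) 14 = -2 + \left(-4 + 4\right) 14 = -2 + 0 \cdot 14 = -2 + 0 = -2$)
$v{\left(X,g \right)} = \frac{X}{843}$ ($v{\left(X,g \right)} = - \frac{X \left(-1\right)}{843} = - \frac{\left(-1\right) X}{843} = \frac{X}{843}$)
$\frac{356622}{v{\left(141,o \right)}} = \frac{356622}{\frac{1}{843} \cdot 141} = \frac{356622}{\frac{47}{281}} = 356622 \cdot \frac{281}{47} = \frac{100210782}{47}$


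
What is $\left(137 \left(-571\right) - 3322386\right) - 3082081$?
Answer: $-6482694$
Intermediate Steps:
$\left(137 \left(-571\right) - 3322386\right) - 3082081 = \left(-78227 - 3322386\right) - 3082081 = -3400613 - 3082081 = -6482694$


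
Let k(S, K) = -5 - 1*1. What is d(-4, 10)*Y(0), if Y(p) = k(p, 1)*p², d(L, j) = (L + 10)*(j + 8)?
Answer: 0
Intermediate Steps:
k(S, K) = -6 (k(S, K) = -5 - 1 = -6)
d(L, j) = (8 + j)*(10 + L) (d(L, j) = (10 + L)*(8 + j) = (8 + j)*(10 + L))
Y(p) = -6*p²
d(-4, 10)*Y(0) = (80 + 8*(-4) + 10*10 - 4*10)*(-6*0²) = (80 - 32 + 100 - 40)*(-6*0) = 108*0 = 0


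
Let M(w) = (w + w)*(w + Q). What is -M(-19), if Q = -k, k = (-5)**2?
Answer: -1672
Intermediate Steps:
k = 25
Q = -25 (Q = -1*25 = -25)
M(w) = 2*w*(-25 + w) (M(w) = (w + w)*(w - 25) = (2*w)*(-25 + w) = 2*w*(-25 + w))
-M(-19) = -2*(-19)*(-25 - 19) = -2*(-19)*(-44) = -1*1672 = -1672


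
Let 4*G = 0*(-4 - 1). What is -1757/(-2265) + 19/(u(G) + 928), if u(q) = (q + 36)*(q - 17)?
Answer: 598247/715740 ≈ 0.83584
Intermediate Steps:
G = 0 (G = (0*(-4 - 1))/4 = (0*(-5))/4 = (1/4)*0 = 0)
u(q) = (-17 + q)*(36 + q) (u(q) = (36 + q)*(-17 + q) = (-17 + q)*(36 + q))
-1757/(-2265) + 19/(u(G) + 928) = -1757/(-2265) + 19/((-612 + 0**2 + 19*0) + 928) = -1757*(-1/2265) + 19/((-612 + 0 + 0) + 928) = 1757/2265 + 19/(-612 + 928) = 1757/2265 + 19/316 = 598247/715740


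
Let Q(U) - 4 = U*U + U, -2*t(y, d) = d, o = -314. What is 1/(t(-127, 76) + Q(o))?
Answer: 1/98248 ≈ 1.0178e-5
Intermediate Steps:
t(y, d) = -d/2
Q(U) = 4 + U + U**2 (Q(U) = 4 + (U*U + U) = 4 + (U**2 + U) = 4 + (U + U**2) = 4 + U + U**2)
1/(t(-127, 76) + Q(o)) = 1/(-1/2*76 + (4 - 314 + (-314)**2)) = 1/(-38 + (4 - 314 + 98596)) = 1/(-38 + 98286) = 1/98248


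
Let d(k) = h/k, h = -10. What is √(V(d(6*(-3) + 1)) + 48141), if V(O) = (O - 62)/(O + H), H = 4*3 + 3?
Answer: 3*√375602785/265 ≈ 219.40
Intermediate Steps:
H = 15 (H = 12 + 3 = 15)
d(k) = -10/k
V(O) = (-62 + O)/(15 + O) (V(O) = (O - 62)/(O + 15) = (-62 + O)/(15 + O))
√(V(d(6*(-3) + 1)) + 48141) = √((-62 - 10/(6*(-3) + 1))/(15 - 10/(6*(-3) + 1)) + 48141) = √((-62 - 10/(-18 + 1))/(15 - 10/(-18 + 1)) + 48141) = √((-62 - 10/(-17))/(15 - 10/(-17)) + 48141) = √((-62 - 10*(-1/17))/(15 - 10*(-1/17)) + 48141) = √((-62 + 10/17)/(15 + 10/17) + 48141) = √(-1044/17/(265/17) + 48141) = √((17/265)*(-1044/17) + 48141) = √(-1044/265 + 48141) = √(12756321/265) = 3*√375602785/265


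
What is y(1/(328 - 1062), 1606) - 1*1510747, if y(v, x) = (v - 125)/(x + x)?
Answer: -323795391357/214328 ≈ -1.5107e+6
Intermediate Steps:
y(v, x) = (-125 + v)/(2*x) (y(v, x) = (-125 + v)/((2*x)) = (-125 + v)*(1/(2*x)) = (-125 + v)/(2*x))
y(1/(328 - 1062), 1606) - 1*1510747 = (½)*(-125 + 1/(328 - 1062))/1606 - 1*1510747 = (½)*(1/1606)*(-125 + 1/(-734)) - 1510747 = (½)*(1/1606)*(-125 - 1/734) - 1510747 = (½)*(1/1606)*(-91751/734) - 1510747 = -8341/214328 - 1510747 = -323795391357/214328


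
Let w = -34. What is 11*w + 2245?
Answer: 1871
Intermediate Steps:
11*w + 2245 = 11*(-34) + 2245 = -374 + 2245 = 1871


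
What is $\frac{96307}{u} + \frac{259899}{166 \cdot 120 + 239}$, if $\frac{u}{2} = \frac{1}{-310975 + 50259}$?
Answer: $- \frac{253083905537155}{20159} \approx -1.2554 \cdot 10^{10}$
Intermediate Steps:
$u = - \frac{1}{130358}$ ($u = \frac{2}{-310975 + 50259} = \frac{2}{-260716} = 2 \left(- \frac{1}{260716}\right) = - \frac{1}{130358} \approx -7.6712 \cdot 10^{-6}$)
$\frac{96307}{u} + \frac{259899}{166 \cdot 120 + 239} = \frac{96307}{- \frac{1}{130358}} + \frac{259899}{166 \cdot 120 + 239} = 96307 \left(-130358\right) + \frac{259899}{19920 + 239} = -12554387906 + \frac{259899}{20159} = - \frac{253083905537155}{20159}$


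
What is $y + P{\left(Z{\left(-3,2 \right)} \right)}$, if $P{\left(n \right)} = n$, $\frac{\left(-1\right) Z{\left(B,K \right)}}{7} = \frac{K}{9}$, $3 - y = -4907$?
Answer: $\frac{44176}{9} \approx 4908.4$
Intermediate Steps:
$y = 4910$ ($y = 3 - -4907 = 3 + 4907 = 4910$)
$Z{\left(B,K \right)} = - \frac{7 K}{9}$ ($Z{\left(B,K \right)} = - 7 \frac{K}{9} = - \frac{7 K}{9}$)
$y + P{\left(Z{\left(-3,2 \right)} \right)} = 4910 - \frac{14}{9} = \frac{44176}{9}$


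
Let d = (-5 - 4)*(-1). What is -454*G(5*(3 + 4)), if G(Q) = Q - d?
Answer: -11804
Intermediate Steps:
d = 9 (d = -9*(-1) = 9)
G(Q) = -9 + Q (G(Q) = Q - 1*9 = Q - 9 = -9 + Q)
-454*G(5*(3 + 4)) = -454*(-9 + 5*(3 + 4)) = -454*(-9 + 5*7) = -454*(-9 + 35) = -454*26 = -11804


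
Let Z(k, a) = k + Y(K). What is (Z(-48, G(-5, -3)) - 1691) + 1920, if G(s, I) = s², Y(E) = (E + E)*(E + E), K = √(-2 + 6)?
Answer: 197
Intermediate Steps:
K = 2 (K = √4 = 2)
Y(E) = 4*E² (Y(E) = (2*E)*(2*E) = 4*E²)
Z(k, a) = 16 + k (Z(k, a) = k + 4*2² = k + 4*4 = k + 16 = 16 + k)
(Z(-48, G(-5, -3)) - 1691) + 1920 = ((16 - 48) - 1691) + 1920 = (-32 - 1691) + 1920 = -1723 + 1920 = 197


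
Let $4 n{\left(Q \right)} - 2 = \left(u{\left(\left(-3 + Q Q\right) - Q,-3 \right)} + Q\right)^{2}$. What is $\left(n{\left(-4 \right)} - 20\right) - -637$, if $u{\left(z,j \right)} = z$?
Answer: $\frac{2639}{4} \approx 659.75$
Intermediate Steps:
$n{\left(Q \right)} = \frac{1}{2} + \frac{\left(-3 + Q^{2}\right)^{2}}{4}$ ($n{\left(Q \right)} = \frac{1}{2} + \frac{\left(\left(\left(-3 + Q Q\right) - Q\right) + Q\right)^{2}}{4} = \frac{1}{2} + \frac{\left(\left(\left(-3 + Q^{2}\right) - Q\right) + Q\right)^{2}}{4} = \frac{1}{2} + \frac{\left(\left(-3 + Q^{2} - Q\right) + Q\right)^{2}}{4} = \frac{1}{2} + \frac{\left(-3 + Q^{2}\right)^{2}}{4}$)
$\left(n{\left(-4 \right)} - 20\right) - -637 = \left(\left(\frac{1}{2} + \frac{\left(-3 + \left(-4\right)^{2}\right)^{2}}{4}\right) - 20\right) - -637 = \left(\left(\frac{1}{2} + \frac{\left(-3 + 16\right)^{2}}{4}\right) - 20\right) + 637 = \left(\left(\frac{1}{2} + \frac{13^{2}}{4}\right) - 20\right) + 637 = \left(\left(\frac{1}{2} + \frac{1}{4} \cdot 169\right) - 20\right) + 637 = \left(\left(\frac{1}{2} + \frac{169}{4}\right) - 20\right) + 637 = \left(\frac{171}{4} - 20\right) + 637 = \frac{91}{4} + 637 = \frac{2639}{4}$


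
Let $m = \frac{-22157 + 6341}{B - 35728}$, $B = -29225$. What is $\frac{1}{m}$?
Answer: $\frac{21651}{5272} \approx 4.1068$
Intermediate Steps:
$m = \frac{5272}{21651}$ ($m = \frac{-22157 + 6341}{-29225 - 35728} = - \frac{15816}{-64953} = \left(-15816\right) \left(- \frac{1}{64953}\right) = \frac{5272}{21651} \approx 0.2435$)
$\frac{1}{m} = \frac{1}{\frac{5272}{21651}} = \frac{21651}{5272}$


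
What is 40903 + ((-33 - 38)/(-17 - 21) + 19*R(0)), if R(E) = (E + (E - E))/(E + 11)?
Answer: 1554385/38 ≈ 40905.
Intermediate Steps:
R(E) = E/(11 + E) (R(E) = (E + 0)/(11 + E) = E/(11 + E))
40903 + ((-33 - 38)/(-17 - 21) + 19*R(0)) = 40903 + ((-33 - 38)/(-17 - 21) + 19*(0/(11 + 0))) = 40903 + (-71/(-38) + 19*(0/11)) = 40903 + (-71*(-1/38) + 19*(0*(1/11))) = 40903 + (71/38 + 19*0) = 40903 + (71/38 + 0) = 40903 + 71/38 = 1554385/38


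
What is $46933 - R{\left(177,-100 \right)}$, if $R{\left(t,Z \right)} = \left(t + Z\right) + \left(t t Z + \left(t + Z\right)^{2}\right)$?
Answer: $3173827$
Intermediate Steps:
$R{\left(t,Z \right)} = Z + t + \left(Z + t\right)^{2} + Z t^{2}$ ($R{\left(t,Z \right)} = \left(Z + t\right) + \left(t^{2} Z + \left(Z + t\right)^{2}\right) = \left(Z + t\right) + \left(Z t^{2} + \left(Z + t\right)^{2}\right) = \left(Z + t\right) + \left(\left(Z + t\right)^{2} + Z t^{2}\right) = Z + t + \left(Z + t\right)^{2} + Z t^{2}$)
$46933 - R{\left(177,-100 \right)} = 46933 - \left(-100 + 177 + \left(-100 + 177\right)^{2} - 100 \cdot 177^{2}\right) = 46933 - \left(-100 + 177 + 77^{2} - 3132900\right) = 46933 - \left(-100 + 177 + 5929 - 3132900\right) = 46933 - -3126894 = 46933 + 3126894 = 3173827$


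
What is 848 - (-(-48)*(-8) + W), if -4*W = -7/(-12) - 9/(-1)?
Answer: 59251/48 ≈ 1234.4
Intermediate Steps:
W = -115/48 (W = -(-7/(-12) - 9/(-1))/4 = -(-7*(-1/12) - 9*(-1))/4 = -(7/12 + 9)/4 = -¼*115/12 = -115/48 ≈ -2.3958)
848 - (-(-48)*(-8) + W) = 848 - (-(-48)*(-8) - 115/48) = 848 - (-24*16 - 115/48) = 848 - (-384 - 115/48) = 848 - 1*(-18547/48) = 848 + 18547/48 = 59251/48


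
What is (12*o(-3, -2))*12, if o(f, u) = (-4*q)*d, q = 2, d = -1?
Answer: 1152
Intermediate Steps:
o(f, u) = 8 (o(f, u) = -4*2*(-1) = -8*(-1) = 8)
(12*o(-3, -2))*12 = (12*8)*12 = 96*12 = 1152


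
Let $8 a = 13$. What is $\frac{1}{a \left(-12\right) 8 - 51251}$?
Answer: $- \frac{1}{51407} \approx -1.9453 \cdot 10^{-5}$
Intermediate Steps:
$a = \frac{13}{8}$ ($a = \frac{1}{8} \cdot 13 = \frac{13}{8} \approx 1.625$)
$\frac{1}{a \left(-12\right) 8 - 51251} = \frac{1}{\frac{13}{8} \left(-12\right) 8 - 51251} = \frac{1}{\left(- \frac{39}{2}\right) 8 - 51251} = \frac{1}{-156 - 51251} = \frac{1}{-51407} = - \frac{1}{51407}$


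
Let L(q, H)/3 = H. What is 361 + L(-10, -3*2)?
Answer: 343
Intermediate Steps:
L(q, H) = 3*H
361 + L(-10, -3*2) = 361 + 3*(-3*2) = 361 + 3*(-6) = 361 - 18 = 343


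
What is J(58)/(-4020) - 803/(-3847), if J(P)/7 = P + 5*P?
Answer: -511936/1288745 ≈ -0.39724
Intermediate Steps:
J(P) = 42*P (J(P) = 7*(P + 5*P) = 7*(6*P) = 42*P)
J(58)/(-4020) - 803/(-3847) = (42*58)/(-4020) - 803/(-3847) = 2436*(-1/4020) - 803*(-1/3847) = -203/335 + 803/3847 = -511936/1288745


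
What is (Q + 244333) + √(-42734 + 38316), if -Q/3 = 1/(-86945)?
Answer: 21243532688/86945 + 47*I*√2 ≈ 2.4433e+5 + 66.468*I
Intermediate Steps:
Q = 3/86945 (Q = -3/(-86945) = -3*(-1/86945) = 3/86945 ≈ 3.4505e-5)
(Q + 244333) + √(-42734 + 38316) = (3/86945 + 244333) + √(-42734 + 38316) = 21243532688/86945 + √(-4418) = 21243532688/86945 + 47*I*√2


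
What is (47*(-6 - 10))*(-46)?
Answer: 34592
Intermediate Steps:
(47*(-6 - 10))*(-46) = (47*(-16))*(-46) = -752*(-46) = 34592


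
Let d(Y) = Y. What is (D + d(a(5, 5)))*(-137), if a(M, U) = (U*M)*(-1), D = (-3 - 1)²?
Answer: 1233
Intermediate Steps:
D = 16 (D = (-4)² = 16)
a(M, U) = -M*U (a(M, U) = (M*U)*(-1) = -M*U)
(D + d(a(5, 5)))*(-137) = (16 - 1*5*5)*(-137) = (16 - 25)*(-137) = -9*(-137) = 1233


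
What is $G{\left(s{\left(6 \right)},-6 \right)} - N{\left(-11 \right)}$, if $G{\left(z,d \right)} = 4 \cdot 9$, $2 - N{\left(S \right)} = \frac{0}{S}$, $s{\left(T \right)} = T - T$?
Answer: $34$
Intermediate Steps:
$s{\left(T \right)} = 0$
$N{\left(S \right)} = 2$ ($N{\left(S \right)} = 2 - \frac{0}{S} = 2 - 0 = 2 + 0 = 2$)
$G{\left(z,d \right)} = 36$
$G{\left(s{\left(6 \right)},-6 \right)} - N{\left(-11 \right)} = 36 - 2 = 34$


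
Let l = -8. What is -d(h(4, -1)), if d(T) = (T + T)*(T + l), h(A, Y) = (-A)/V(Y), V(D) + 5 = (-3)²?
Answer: -18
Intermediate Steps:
V(D) = 4 (V(D) = -5 + (-3)² = -5 + 9 = 4)
h(A, Y) = -A/4
d(T) = 2*T*(-8 + T) (d(T) = (T + T)*(T - 8) = (2*T)*(-8 + T) = 2*T*(-8 + T))
-d(h(4, -1)) = -2*(-¼*4)*(-8 - ¼*4) = -2*(-1)*(-8 - 1) = -2*(-1)*(-9) = -1*18 = -18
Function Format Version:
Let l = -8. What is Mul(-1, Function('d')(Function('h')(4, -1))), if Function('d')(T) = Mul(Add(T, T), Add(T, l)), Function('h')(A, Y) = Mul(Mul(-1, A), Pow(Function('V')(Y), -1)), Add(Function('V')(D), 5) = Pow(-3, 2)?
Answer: -18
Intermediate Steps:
Function('V')(D) = 4 (Function('V')(D) = Add(-5, Pow(-3, 2)) = Add(-5, 9) = 4)
Function('h')(A, Y) = Mul(Rational(-1, 4), A) (Function('h')(A, Y) = Mul(Mul(-1, A), Pow(4, -1)) = Mul(Mul(-1, A), Rational(1, 4)) = Mul(Rational(-1, 4), A))
Function('d')(T) = Mul(2, T, Add(-8, T)) (Function('d')(T) = Mul(Add(T, T), Add(T, -8)) = Mul(Mul(2, T), Add(-8, T)) = Mul(2, T, Add(-8, T)))
Mul(-1, Function('d')(Function('h')(4, -1))) = Mul(-1, Mul(2, Mul(Rational(-1, 4), 4), Add(-8, Mul(Rational(-1, 4), 4)))) = Mul(-1, Mul(2, -1, Add(-8, -1))) = Mul(-1, Mul(2, -1, -9)) = Mul(-1, 18) = -18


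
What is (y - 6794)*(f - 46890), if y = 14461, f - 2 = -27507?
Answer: -570386465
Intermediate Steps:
f = -27505 (f = 2 - 27507 = -27505)
(y - 6794)*(f - 46890) = (14461 - 6794)*(-27505 - 46890) = 7667*(-74395) = -570386465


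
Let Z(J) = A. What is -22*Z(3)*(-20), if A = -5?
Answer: -2200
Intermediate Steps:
Z(J) = -5
-22*Z(3)*(-20) = -22*(-5)*(-20) = 110*(-20) = -2200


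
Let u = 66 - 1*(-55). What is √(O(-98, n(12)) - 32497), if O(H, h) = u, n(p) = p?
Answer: 2*I*√8094 ≈ 179.93*I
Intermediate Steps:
u = 121 (u = 66 + 55 = 121)
O(H, h) = 121
√(O(-98, n(12)) - 32497) = √(121 - 32497) = √(-32376) = 2*I*√8094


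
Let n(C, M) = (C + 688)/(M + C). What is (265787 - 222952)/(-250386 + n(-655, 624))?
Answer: -1327885/7761999 ≈ -0.17108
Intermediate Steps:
n(C, M) = (688 + C)/(C + M)
(265787 - 222952)/(-250386 + n(-655, 624)) = (265787 - 222952)/(-250386 + (688 - 655)/(-655 + 624)) = 42835/(-250386 + 33/(-31)) = 42835/(-250386 - 1/31*33) = 42835/(-250386 - 33/31) = 42835/(-7761999/31) = 42835*(-31/7761999) = -1327885/7761999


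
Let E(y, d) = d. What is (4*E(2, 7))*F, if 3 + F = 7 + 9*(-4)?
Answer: -896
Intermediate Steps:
F = -32 (F = -3 + (7 + 9*(-4)) = -3 + (7 - 36) = -3 - 29 = -32)
(4*E(2, 7))*F = (4*7)*(-32) = 28*(-32) = -896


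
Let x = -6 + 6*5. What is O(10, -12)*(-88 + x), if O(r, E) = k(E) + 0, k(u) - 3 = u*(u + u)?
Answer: -18624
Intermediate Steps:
x = 24 (x = -6 + 30 = 24)
k(u) = 3 + 2*u**2 (k(u) = 3 + u*(u + u) = 3 + u*(2*u) = 3 + 2*u**2)
O(r, E) = 3 + 2*E**2 (O(r, E) = (3 + 2*E**2) + 0 = 3 + 2*E**2)
O(10, -12)*(-88 + x) = (3 + 2*(-12)**2)*(-88 + 24) = (3 + 2*144)*(-64) = (3 + 288)*(-64) = 291*(-64) = -18624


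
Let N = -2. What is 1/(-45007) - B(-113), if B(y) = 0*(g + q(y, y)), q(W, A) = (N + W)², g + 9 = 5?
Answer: -1/45007 ≈ -2.2219e-5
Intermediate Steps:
g = -4 (g = -9 + 5 = -4)
q(W, A) = (-2 + W)²
B(y) = 0 (B(y) = 0*(-4 + (-2 + y)²) = 0)
1/(-45007) - B(-113) = 1/(-45007) - 1*0 = -1/45007 + 0 = -1/45007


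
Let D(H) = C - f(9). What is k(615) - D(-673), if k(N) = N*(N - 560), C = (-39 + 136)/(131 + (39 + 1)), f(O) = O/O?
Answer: 5784149/171 ≈ 33825.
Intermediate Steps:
f(O) = 1
C = 97/171 (C = 97/(131 + 40) = 97/171 ≈ 0.56725)
k(N) = N*(-560 + N)
D(H) = -74/171 (D(H) = 97/171 - 1*1 = 97/171 - 1 = -74/171)
k(615) - D(-673) = 615*(-560 + 615) - 1*(-74/171) = 615*55 + 74/171 = 33825 + 74/171 = 5784149/171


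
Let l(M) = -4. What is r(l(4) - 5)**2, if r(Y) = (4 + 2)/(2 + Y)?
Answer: 36/49 ≈ 0.73469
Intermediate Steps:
r(Y) = 6/(2 + Y)
r(l(4) - 5)**2 = (6/(2 + (-4 - 5)))**2 = (6/(2 - 9))**2 = (6/(-7))**2 = (6*(-1/7))**2 = (-6/7)**2 = 36/49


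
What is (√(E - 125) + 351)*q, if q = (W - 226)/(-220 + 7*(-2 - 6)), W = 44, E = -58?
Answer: 10647/46 + 91*I*√183/138 ≈ 231.46 + 8.9205*I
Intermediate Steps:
q = 91/138 (q = (44 - 226)/(-220 + 7*(-2 - 6)) = -182/(-220 + 7*(-8)) = -182/(-220 - 56) = -182/(-276) = -182*(-1/276) = 91/138 ≈ 0.65942)
(√(E - 125) + 351)*q = (√(-58 - 125) + 351)*(91/138) = (√(-183) + 351)*(91/138) = (I*√183 + 351)*(91/138) = (351 + I*√183)*(91/138) = 10647/46 + 91*I*√183/138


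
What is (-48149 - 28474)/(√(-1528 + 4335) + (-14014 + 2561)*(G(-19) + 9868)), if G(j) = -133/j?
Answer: 8665936787625/12791242427637818 + 76623*√2807/12791242427637818 ≈ 0.00067749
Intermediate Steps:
(-48149 - 28474)/(√(-1528 + 4335) + (-14014 + 2561)*(G(-19) + 9868)) = (-48149 - 28474)/(√(-1528 + 4335) + (-14014 + 2561)*(-133/(-19) + 9868)) = -76623/(√2807 - 11453*(-133*(-1/19) + 9868)) = -76623/(√2807 - 11453*(7 + 9868)) = -76623/(√2807 - 11453*9875) = -76623/(√2807 - 113098375) = -76623/(-113098375 + √2807)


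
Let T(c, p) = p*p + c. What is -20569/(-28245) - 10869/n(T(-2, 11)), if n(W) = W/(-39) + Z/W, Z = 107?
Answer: 1424968797277/282111060 ≈ 5051.1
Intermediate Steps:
T(c, p) = c + p**2 (T(c, p) = p**2 + c = c + p**2)
n(W) = 107/W - W/39 (n(W) = W/(-39) + 107/W = W*(-1/39) + 107/W = -W/39 + 107/W = 107/W - W/39)
-20569/(-28245) - 10869/n(T(-2, 11)) = -20569/(-28245) - 10869/(107/(-2 + 11**2) - (-2 + 11**2)/39) = -20569*(-1/28245) - 10869/(107/(-2 + 121) - (-2 + 121)/39) = 20569/28245 - 10869/(107/119 - 1/39*119) = 20569/28245 - 10869/(107*(1/119) - 119/39) = 20569/28245 - 10869/(107/119 - 119/39) = 20569/28245 - 10869/(-9988/4641) = 20569/28245 - 10869*(-4641/9988) = 20569/28245 + 50443029/9988 = 1424968797277/282111060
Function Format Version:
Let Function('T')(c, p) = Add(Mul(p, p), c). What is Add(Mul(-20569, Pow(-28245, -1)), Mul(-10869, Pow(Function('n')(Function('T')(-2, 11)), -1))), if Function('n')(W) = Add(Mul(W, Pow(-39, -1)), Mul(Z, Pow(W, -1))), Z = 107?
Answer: Rational(1424968797277, 282111060) ≈ 5051.1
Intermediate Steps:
Function('T')(c, p) = Add(c, Pow(p, 2)) (Function('T')(c, p) = Add(Pow(p, 2), c) = Add(c, Pow(p, 2)))
Function('n')(W) = Add(Mul(107, Pow(W, -1)), Mul(Rational(-1, 39), W)) (Function('n')(W) = Add(Mul(W, Pow(-39, -1)), Mul(107, Pow(W, -1))) = Add(Mul(W, Rational(-1, 39)), Mul(107, Pow(W, -1))) = Add(Mul(Rational(-1, 39), W), Mul(107, Pow(W, -1))) = Add(Mul(107, Pow(W, -1)), Mul(Rational(-1, 39), W)))
Add(Mul(-20569, Pow(-28245, -1)), Mul(-10869, Pow(Function('n')(Function('T')(-2, 11)), -1))) = Add(Mul(-20569, Pow(-28245, -1)), Mul(-10869, Pow(Add(Mul(107, Pow(Add(-2, Pow(11, 2)), -1)), Mul(Rational(-1, 39), Add(-2, Pow(11, 2)))), -1))) = Add(Mul(-20569, Rational(-1, 28245)), Mul(-10869, Pow(Add(Mul(107, Pow(Add(-2, 121), -1)), Mul(Rational(-1, 39), Add(-2, 121))), -1))) = Add(Rational(20569, 28245), Mul(-10869, Pow(Add(Mul(107, Pow(119, -1)), Mul(Rational(-1, 39), 119)), -1))) = Add(Rational(20569, 28245), Mul(-10869, Pow(Add(Mul(107, Rational(1, 119)), Rational(-119, 39)), -1))) = Add(Rational(20569, 28245), Mul(-10869, Pow(Add(Rational(107, 119), Rational(-119, 39)), -1))) = Add(Rational(20569, 28245), Mul(-10869, Pow(Rational(-9988, 4641), -1))) = Add(Rational(20569, 28245), Mul(-10869, Rational(-4641, 9988))) = Add(Rational(20569, 28245), Rational(50443029, 9988)) = Rational(1424968797277, 282111060)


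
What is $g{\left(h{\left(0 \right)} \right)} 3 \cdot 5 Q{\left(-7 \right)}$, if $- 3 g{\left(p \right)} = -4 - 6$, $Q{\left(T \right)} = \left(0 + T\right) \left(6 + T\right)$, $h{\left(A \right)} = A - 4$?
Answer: $350$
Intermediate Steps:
$h{\left(A \right)} = -4 + A$
$Q{\left(T \right)} = T \left(6 + T\right)$
$g{\left(p \right)} = \frac{10}{3}$ ($g{\left(p \right)} = - \frac{-4 - 6}{3} = \left(- \frac{1}{3}\right) \left(-10\right) = \frac{10}{3}$)
$g{\left(h{\left(0 \right)} \right)} 3 \cdot 5 Q{\left(-7 \right)} = \frac{10}{3} \cdot 3 \cdot 5 \left(- 7 \left(6 - 7\right)\right) = 10 \cdot 5 \left(\left(-7\right) \left(-1\right)\right) = 50 \cdot 7 = 350$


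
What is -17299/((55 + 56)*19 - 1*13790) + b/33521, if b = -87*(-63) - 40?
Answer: 643436100/391558801 ≈ 1.6433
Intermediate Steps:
b = 5441 (b = 5481 - 40 = 5441)
-17299/((55 + 56)*19 - 1*13790) + b/33521 = -17299/((55 + 56)*19 - 1*13790) + 5441/33521 = -17299/(111*19 - 13790) + 5441*(1/33521) = -17299/(2109 - 13790) + 5441/33521 = -17299/(-11681) + 5441/33521 = -17299*(-1/11681) + 5441/33521 = 17299/11681 + 5441/33521 = 643436100/391558801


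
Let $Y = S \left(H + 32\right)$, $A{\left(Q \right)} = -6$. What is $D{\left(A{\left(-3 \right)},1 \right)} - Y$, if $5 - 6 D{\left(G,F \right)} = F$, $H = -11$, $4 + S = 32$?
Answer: $- \frac{1762}{3} \approx -587.33$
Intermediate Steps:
$S = 28$ ($S = -4 + 32 = 28$)
$D{\left(G,F \right)} = \frac{5}{6} - \frac{F}{6}$
$Y = 588$ ($Y = 28 \left(-11 + 32\right) = 28 \cdot 21 = 588$)
$D{\left(A{\left(-3 \right)},1 \right)} - Y = \left(\frac{5}{6} - \frac{1}{6}\right) - 588 = \frac{2}{3} - 588 = - \frac{1762}{3}$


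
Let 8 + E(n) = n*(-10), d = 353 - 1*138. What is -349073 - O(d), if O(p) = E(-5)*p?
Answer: -358103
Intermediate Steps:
d = 215 (d = 353 - 138 = 215)
E(n) = -8 - 10*n (E(n) = -8 + n*(-10) = -8 - 10*n)
O(p) = 42*p (O(p) = (-8 - 10*(-5))*p = (-8 + 50)*p = 42*p)
-349073 - O(d) = -349073 - 42*215 = -349073 - 1*9030 = -349073 - 9030 = -358103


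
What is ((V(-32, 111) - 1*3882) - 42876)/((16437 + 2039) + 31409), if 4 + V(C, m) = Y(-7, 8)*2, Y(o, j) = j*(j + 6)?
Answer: -46538/49885 ≈ -0.93291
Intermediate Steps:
Y(o, j) = j*(6 + j)
V(C, m) = 220 (V(C, m) = -4 + (8*(6 + 8))*2 = -4 + (8*14)*2 = -4 + 112*2 = -4 + 224 = 220)
((V(-32, 111) - 1*3882) - 42876)/((16437 + 2039) + 31409) = ((220 - 1*3882) - 42876)/((16437 + 2039) + 31409) = ((220 - 3882) - 42876)/(18476 + 31409) = (-3662 - 42876)/49885 = -46538*1/49885 = -46538/49885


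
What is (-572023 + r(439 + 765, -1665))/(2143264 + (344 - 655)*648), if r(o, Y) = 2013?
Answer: -285005/970868 ≈ -0.29356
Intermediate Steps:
(-572023 + r(439 + 765, -1665))/(2143264 + (344 - 655)*648) = (-572023 + 2013)/(2143264 + (344 - 655)*648) = -570010/(2143264 - 311*648) = -570010/(2143264 - 201528) = -570010/1941736 = -570010*1/1941736 = -285005/970868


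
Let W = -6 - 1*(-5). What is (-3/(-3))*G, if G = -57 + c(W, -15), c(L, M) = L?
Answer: -58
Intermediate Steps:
W = -1 (W = -6 + 5 = -1)
G = -58 (G = -57 - 1 = -58)
(-3/(-3))*G = -3/(-3)*(-58) = -3*(-⅓)*(-58) = 1*(-58) = -58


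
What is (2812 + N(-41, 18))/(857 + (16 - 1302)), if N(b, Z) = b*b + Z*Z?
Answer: -4817/429 ≈ -11.228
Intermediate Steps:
N(b, Z) = Z**2 + b**2 (N(b, Z) = b**2 + Z**2 = Z**2 + b**2)
(2812 + N(-41, 18))/(857 + (16 - 1302)) = (2812 + (18**2 + (-41)**2))/(857 + (16 - 1302)) = (2812 + (324 + 1681))/(857 - 1286) = (2812 + 2005)/(-429) = 4817*(-1/429) = -4817/429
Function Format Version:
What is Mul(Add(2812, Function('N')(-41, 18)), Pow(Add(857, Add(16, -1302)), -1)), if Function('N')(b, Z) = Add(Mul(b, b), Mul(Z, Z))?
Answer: Rational(-4817, 429) ≈ -11.228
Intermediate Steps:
Function('N')(b, Z) = Add(Pow(Z, 2), Pow(b, 2)) (Function('N')(b, Z) = Add(Pow(b, 2), Pow(Z, 2)) = Add(Pow(Z, 2), Pow(b, 2)))
Mul(Add(2812, Function('N')(-41, 18)), Pow(Add(857, Add(16, -1302)), -1)) = Mul(Add(2812, Add(Pow(18, 2), Pow(-41, 2))), Pow(Add(857, Add(16, -1302)), -1)) = Mul(Add(2812, Add(324, 1681)), Pow(Add(857, -1286), -1)) = Mul(Add(2812, 2005), Pow(-429, -1)) = Mul(4817, Rational(-1, 429)) = Rational(-4817, 429)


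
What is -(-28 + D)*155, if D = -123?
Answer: 23405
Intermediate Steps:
-(-28 + D)*155 = -(-28 - 123)*155 = -(-151)*155 = -1*(-23405) = 23405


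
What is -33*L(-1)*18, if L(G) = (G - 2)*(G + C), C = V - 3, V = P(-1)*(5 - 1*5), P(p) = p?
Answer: -7128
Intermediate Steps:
V = 0 (V = -(5 - 1*5) = -(5 - 5) = -1*0 = 0)
C = -3 (C = 0 - 3 = -3)
L(G) = (-3 + G)*(-2 + G) (L(G) = (G - 2)*(G - 3) = (-2 + G)*(-3 + G) = (-3 + G)*(-2 + G))
-33*L(-1)*18 = -33*(6 + (-1)² - 5*(-1))*18 = -33*(6 + 1 + 5)*18 = -396*18 = -33*216 = -7128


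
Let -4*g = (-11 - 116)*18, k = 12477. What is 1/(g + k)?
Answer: 2/26097 ≈ 7.6637e-5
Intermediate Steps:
g = 1143/2 (g = -(-11 - 116)*18/4 = -(-127)*18/4 = -¼*(-2286) = 1143/2 ≈ 571.50)
1/(g + k) = 1/(1143/2 + 12477) = 1/(26097/2) = 2/26097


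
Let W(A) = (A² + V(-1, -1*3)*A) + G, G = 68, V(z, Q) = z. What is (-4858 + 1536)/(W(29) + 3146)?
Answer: -151/183 ≈ -0.82514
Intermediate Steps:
W(A) = 68 + A² - A (W(A) = (A² - A) + 68 = 68 + A² - A)
(-4858 + 1536)/(W(29) + 3146) = (-4858 + 1536)/((68 + 29² - 1*29) + 3146) = -3322/((68 + 841 - 29) + 3146) = -3322/(880 + 3146) = -3322/4026 = -3322*1/4026 = -151/183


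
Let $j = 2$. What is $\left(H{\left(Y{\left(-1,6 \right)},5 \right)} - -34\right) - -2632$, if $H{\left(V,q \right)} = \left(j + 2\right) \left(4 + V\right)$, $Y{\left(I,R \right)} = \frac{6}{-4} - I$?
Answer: $2680$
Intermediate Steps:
$Y{\left(I,R \right)} = - \frac{3}{2} - I$ ($Y{\left(I,R \right)} = 6 \left(- \frac{1}{4}\right) - I = - \frac{3}{2} - I$)
$H{\left(V,q \right)} = 16 + 4 V$ ($H{\left(V,q \right)} = \left(2 + 2\right) \left(4 + V\right) = 4 \left(4 + V\right) = 16 + 4 V$)
$\left(H{\left(Y{\left(-1,6 \right)},5 \right)} - -34\right) - -2632 = \left(\left(16 + 4 \left(- \frac{3}{2} - -1\right)\right) - -34\right) - -2632 = \left(\left(16 + 4 \left(- \frac{3}{2} + 1\right)\right) + 34\right) + 2632 = \left(\left(16 + 4 \left(- \frac{1}{2}\right)\right) + 34\right) + 2632 = \left(\left(16 - 2\right) + 34\right) + 2632 = \left(14 + 34\right) + 2632 = 48 + 2632 = 2680$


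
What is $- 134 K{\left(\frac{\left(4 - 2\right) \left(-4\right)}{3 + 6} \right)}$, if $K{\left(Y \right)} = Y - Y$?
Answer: $0$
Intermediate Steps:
$K{\left(Y \right)} = 0$
$- 134 K{\left(\frac{\left(4 - 2\right) \left(-4\right)}{3 + 6} \right)} = \left(-134\right) 0 = 0$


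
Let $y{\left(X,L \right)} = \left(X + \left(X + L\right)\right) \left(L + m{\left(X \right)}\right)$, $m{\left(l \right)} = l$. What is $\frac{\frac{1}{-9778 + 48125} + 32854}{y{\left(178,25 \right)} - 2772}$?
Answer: $\frac{1259852339}{2859574137} \approx 0.44057$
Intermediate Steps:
$y{\left(X,L \right)} = \left(L + X\right) \left(L + 2 X\right)$ ($y{\left(X,L \right)} = \left(X + \left(X + L\right)\right) \left(L + X\right) = \left(X + \left(L + X\right)\right) \left(L + X\right) = \left(L + 2 X\right) \left(L + X\right) = \left(L + X\right) \left(L + 2 X\right)$)
$\frac{\frac{1}{-9778 + 48125} + 32854}{y{\left(178,25 \right)} - 2772} = \frac{\frac{1}{-9778 + 48125} + 32854}{\left(25^{2} + 2 \cdot 178^{2} + 3 \cdot 25 \cdot 178\right) - 2772} = \frac{\frac{1}{38347} + 32854}{\left(625 + 2 \cdot 31684 + 13350\right) - 2772} = \frac{\frac{1}{38347} + 32854}{\left(625 + 63368 + 13350\right) - 2772} = \frac{1259852339}{38347 \left(77343 - 2772\right)} = \frac{1259852339}{38347 \cdot 74571} = \frac{1259852339}{38347} \cdot \frac{1}{74571} = \frac{1259852339}{2859574137}$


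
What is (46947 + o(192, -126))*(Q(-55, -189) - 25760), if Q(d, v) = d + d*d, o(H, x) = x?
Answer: -1067050590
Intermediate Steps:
Q(d, v) = d + d²
(46947 + o(192, -126))*(Q(-55, -189) - 25760) = (46947 - 126)*(-55*(1 - 55) - 25760) = 46821*(-55*(-54) - 25760) = 46821*(2970 - 25760) = 46821*(-22790) = -1067050590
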